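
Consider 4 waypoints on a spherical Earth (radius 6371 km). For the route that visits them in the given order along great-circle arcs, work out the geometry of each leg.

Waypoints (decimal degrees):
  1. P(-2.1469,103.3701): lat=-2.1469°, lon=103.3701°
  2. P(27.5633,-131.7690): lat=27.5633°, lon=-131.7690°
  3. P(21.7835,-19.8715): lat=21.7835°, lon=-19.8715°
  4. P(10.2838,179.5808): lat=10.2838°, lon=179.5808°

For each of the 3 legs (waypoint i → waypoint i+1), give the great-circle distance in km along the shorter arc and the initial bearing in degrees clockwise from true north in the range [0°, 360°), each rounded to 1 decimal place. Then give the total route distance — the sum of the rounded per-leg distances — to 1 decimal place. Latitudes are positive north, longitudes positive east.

Leg 1: dist=13519.1 km, bearing=58.6°
Leg 2: dist=10872.1 km, bearing=60.4°
Leg 3: dist=15865.4 km, bearing=327.3°
Total: 40256.6 km

Leg 1: φ1=-0.0374705, φ2=0.4810703, Δφ=0.5185408, Δλ=-4.1039515 rad; a=sin²(Δφ/2)+cosφ1·cosφ2·sin²(Δλ/2)=0.7618450169; c=2·atan2(√a, √(1-a))=2.121973028; dist=6371·c=13519.090 ≈ 13519.1 km; running total=13519.1 km
Leg 1 bearing: y=sinΔλ·cosφ2=0.72741073, x=cosφ1·sinφ2-sinφ1·cosφ2·cosΔλ=0.44342123; θ=atan2(y, x)=58.6340° ≈ 58.6°
Leg 2: φ1=0.4810703, φ2=0.3801938, Δφ=-0.1008765, Δλ=1.9529798 rad; a=sin²(Δφ/2)+cosφ1·cosφ2·sin²(Δλ/2)=0.5676453249; c=2·atan2(√a, √(1-a))=1.706503130; dist=6371·c=10872.131 ≈ 10872.1 km; running total=24391.2 km
Leg 2 bearing: y=sinΔλ·cosφ2=0.86159712, x=cosφ1·sinφ2-sinφ1·cosφ2·cosΔλ=0.48923088; θ=atan2(y, x)=60.4113° ≈ 60.4°
Leg 3: φ1=0.3801938, φ2=0.1794862, Δφ=-0.2007076, Δλ=3.4810993 rad; a=sin²(Δφ/2)+cosφ1·cosφ2·sin²(Δλ/2)=0.8976358095; c=2·atan2(√a, √(1-a))=2.490251804; dist=6371·c=15865.394 ≈ 15865.4 km; running total=40256.6 km
Leg 3 bearing: y=sinΔλ·cosφ2=-0.32767216, x=cosφ1·sinφ2-sinφ1·cosφ2·cosΔλ=0.51007255; θ=atan2(y, x)=-32.7168° <0 so +360° → 327.2832° ≈ 327.3°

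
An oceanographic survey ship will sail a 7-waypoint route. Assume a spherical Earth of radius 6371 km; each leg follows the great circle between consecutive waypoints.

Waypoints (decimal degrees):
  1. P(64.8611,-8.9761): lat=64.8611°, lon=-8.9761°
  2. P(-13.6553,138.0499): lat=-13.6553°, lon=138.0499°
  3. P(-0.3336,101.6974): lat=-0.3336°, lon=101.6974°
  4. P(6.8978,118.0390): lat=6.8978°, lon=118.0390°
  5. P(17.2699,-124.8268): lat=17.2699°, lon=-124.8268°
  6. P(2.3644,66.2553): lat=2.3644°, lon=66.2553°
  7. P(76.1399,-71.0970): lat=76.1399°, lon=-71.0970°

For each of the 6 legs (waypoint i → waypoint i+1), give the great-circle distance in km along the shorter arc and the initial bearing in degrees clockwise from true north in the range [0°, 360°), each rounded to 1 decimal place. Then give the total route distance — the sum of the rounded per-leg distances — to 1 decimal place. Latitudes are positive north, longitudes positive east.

Leg 1: φ1=1.1320398, φ2=-0.2383299, Δφ=-1.3703697, Δλ=2.5660878 rad; a=sin²(Δφ/2)+cosφ1·cosφ2·sin²(Δλ/2)=0.7800145597; c=2·atan2(√a, √(1-a))=2.165217275; dist=6371·c=13794.599 ≈ 13794.6 km; running total=13794.6 km
Leg 1 bearing: y=sinΔλ·cosφ2=0.52887417, x=cosφ1·sinφ2-sinφ1·cosφ2·cosΔλ=0.63769859; θ=atan2(y, x)=39.6706° ≈ 39.7°
Leg 2: φ1=-0.2383299, φ2=-0.0058224, Δφ=0.2325075, Δλ=-0.6344708 rad; a=sin²(Δφ/2)+cosφ1·cosφ2·sin²(Δλ/2)=0.1080092918; c=2·atan2(√a, √(1-a))=0.669742705; dist=6371·c=4266.931 ≈ 4266.9 km; running total=18061.5 km
Leg 2 bearing: y=sinΔλ·cosφ2=-0.59274135, x=cosφ1·sinφ2-sinφ1·cosφ2·cosΔλ=0.18447446; θ=atan2(y, x)=-72.7127° <0 so +360° → 287.2873° ≈ 287.3°
Leg 3: φ1=-0.0058224, φ2=0.1203893, Δφ=0.1262117, Δλ=0.2852147 rad; a=sin²(Δφ/2)+cosφ1·cosφ2·sin²(Δλ/2)=0.0240298939; c=2·atan2(√a, √(1-a))=0.311286865; dist=6371·c=1983.209 ≈ 1983.2 km; running total=20044.7 km
Leg 3 bearing: y=sinΔλ·cosφ2=0.27932699, x=cosφ1·sinφ2-sinφ1·cosφ2·cosΔλ=0.12564341; θ=atan2(y, x)=65.7814° ≈ 65.8°
Leg 4: φ1=0.1203893, φ2=0.3014166, Δφ=0.1810273, Δλ=-4.2388079 rad; a=sin²(Δφ/2)+cosφ1·cosφ2·sin²(Δλ/2)=0.6983542448; c=2·atan2(√a, √(1-a))=1.978724643; dist=6371·c=12606.455 ≈ 12606.5 km; running total=32651.2 km
Leg 4 bearing: y=sinΔλ·cosφ2=0.84981944, x=cosφ1·sinφ2-sinφ1·cosφ2·cosΔλ=0.34702925; θ=atan2(y, x)=67.7870° ≈ 67.8°
Leg 5: φ1=0.3014166, φ2=0.0412666, Δφ=-0.2601501, Δλ=3.3350118 rad; a=sin²(Δφ/2)+cosφ1·cosφ2·sin²(Δλ/2)=0.9620325321; c=2·atan2(√a, √(1-a))=2.749378674; dist=6371·c=17516.292 ≈ 17516.3 km; running total=50167.5 km
Leg 5 bearing: y=sinΔλ·cosφ2=-0.19205175, x=cosφ1·sinφ2-sinφ1·cosφ2·cosΔλ=0.33048432; θ=atan2(y, x)=-30.1618° <0 so +360° → 329.8382° ≈ 329.8°
Leg 6: φ1=0.0412666, φ2=1.3288919, Δφ=1.2876254, Δλ=-2.3972499 rad; a=sin²(Δφ/2)+cosφ1·cosφ2·sin²(Δλ/2)=0.5679974034; c=2·atan2(√a, √(1-a))=1.707213856; dist=6371·c=10876.659 ≈ 10876.7 km; running total=61044.2 km
Leg 6 bearing: y=sinΔλ·cosφ2=-0.16229373, x=cosφ1·sinφ2-sinφ1·cosφ2·cosΔλ=0.97732602; θ=atan2(y, x)=-9.4284° <0 so +360° → 350.5716° ≈ 350.6°

Leg 1: dist=13794.6 km, bearing=39.7°
Leg 2: dist=4266.9 km, bearing=287.3°
Leg 3: dist=1983.2 km, bearing=65.8°
Leg 4: dist=12606.5 km, bearing=67.8°
Leg 5: dist=17516.3 km, bearing=329.8°
Leg 6: dist=10876.7 km, bearing=350.6°
Total: 61044.2 km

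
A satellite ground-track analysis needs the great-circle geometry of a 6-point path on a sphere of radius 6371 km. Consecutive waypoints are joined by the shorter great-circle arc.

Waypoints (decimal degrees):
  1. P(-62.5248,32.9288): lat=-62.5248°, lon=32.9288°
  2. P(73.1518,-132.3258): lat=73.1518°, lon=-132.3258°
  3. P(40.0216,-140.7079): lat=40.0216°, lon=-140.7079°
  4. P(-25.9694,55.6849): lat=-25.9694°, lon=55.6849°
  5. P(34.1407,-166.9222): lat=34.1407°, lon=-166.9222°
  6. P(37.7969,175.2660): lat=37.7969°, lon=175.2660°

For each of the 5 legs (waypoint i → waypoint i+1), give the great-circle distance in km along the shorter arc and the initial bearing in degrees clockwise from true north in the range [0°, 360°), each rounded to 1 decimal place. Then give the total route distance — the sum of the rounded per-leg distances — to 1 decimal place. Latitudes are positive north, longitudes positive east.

Leg 1: dist=18689.9 km, bearing=339.1°
Leg 2: dist=3711.5 km, bearing=191.7°
Leg 3: dist=17836.2 km, bearing=310.8°
Leg 4: dist=15845.9 km, bearing=67.0°
Leg 5: dist=1650.9 km, bearing=289.4°
Total: 57734.4 km

Leg 1: φ1=-1.0912636, φ2=1.2767398, Δφ=2.3680034, Δλ=-2.8842369 rad; a=sin²(Δφ/2)+cosφ1·cosφ2·sin²(Δλ/2)=0.9892223262; c=2·atan2(√a, √(1-a))=2.933586718; dist=6371·c=18689.881 ≈ 18689.9 km; running total=18689.9 km
Leg 1 bearing: y=sinΔλ·cosφ2=-0.07377057, x=cosφ1·sinφ2-sinφ1·cosφ2·cosΔλ=0.19288329; θ=atan2(y, x)=-20.9300° <0 so +360° → 339.0700° ≈ 339.1°
Leg 2: φ1=1.2767398, φ2=0.6985087, Δφ=-0.5782311, Δλ=-0.1462952 rad; a=sin²(Δφ/2)+cosφ1·cosφ2·sin²(Δλ/2)=0.0824701073; c=2·atan2(√a, √(1-a))=0.582554881; dist=6371·c=3711.457 ≈ 3711.5 km; running total=22401.4 km
Leg 2 bearing: y=sinΔλ·cosφ2=-0.11163400, x=cosφ1·sinφ2-sinφ1·cosφ2·cosΔλ=-0.53871421; θ=atan2(y, x)=-168.2927° <0 so +360° → 191.7073° ≈ 191.7°
Leg 3: φ1=0.6985087, φ2=-0.4532515, Δφ=-1.1517602, Δλ=3.4277010 rad; a=sin²(Δφ/2)+cosφ1·cosφ2·sin²(Δλ/2)=0.9710439628; c=2·atan2(√a, √(1-a))=2.799598973; dist=6371·c=17836.245 ≈ 17836.2 km; running total=40237.6 km
Leg 3 bearing: y=sinΔλ·cosφ2=-0.25372451, x=cosφ1·sinφ2-sinφ1·cosφ2·cosΔλ=0.21930393; θ=atan2(y, x)=-49.1619° <0 so +360° → 310.8381° ≈ 310.8°
Leg 4: φ1=-0.4532515, φ2=0.5958676, Δφ=1.0491192, Δλ=-3.8852268 rad; a=sin²(Δφ/2)+cosφ1·cosφ2·sin²(Δλ/2)=0.8967086451; c=2·atan2(√a, √(1-a))=2.487199241; dist=6371·c=15845.946 ≈ 15845.9 km; running total=56083.5 km
Leg 4 bearing: y=sinΔλ·cosφ2=0.56029993, x=cosφ1·sinφ2-sinφ1·cosφ2·cosΔλ=0.23780874; θ=atan2(y, x)=67.0021° ≈ 67.0°
Leg 5: φ1=0.5958676, φ2=0.6596804, Δφ=0.0638127, Δλ=5.9723108 rad; a=sin²(Δφ/2)+cosφ1·cosφ2·sin²(Δλ/2)=0.0166921597; c=2·atan2(√a, √(1-a))=0.259120602; dist=6371·c=1650.857 ≈ 1650.9 km; running total=57734.4 km
Leg 5 bearing: y=sinΔλ·cosφ2=-0.24171176, x=cosφ1·sinφ2-sinφ1·cosφ2·cosΔλ=0.08502677; θ=atan2(y, x)=-70.6197° <0 so +360° → 289.3803° ≈ 289.4°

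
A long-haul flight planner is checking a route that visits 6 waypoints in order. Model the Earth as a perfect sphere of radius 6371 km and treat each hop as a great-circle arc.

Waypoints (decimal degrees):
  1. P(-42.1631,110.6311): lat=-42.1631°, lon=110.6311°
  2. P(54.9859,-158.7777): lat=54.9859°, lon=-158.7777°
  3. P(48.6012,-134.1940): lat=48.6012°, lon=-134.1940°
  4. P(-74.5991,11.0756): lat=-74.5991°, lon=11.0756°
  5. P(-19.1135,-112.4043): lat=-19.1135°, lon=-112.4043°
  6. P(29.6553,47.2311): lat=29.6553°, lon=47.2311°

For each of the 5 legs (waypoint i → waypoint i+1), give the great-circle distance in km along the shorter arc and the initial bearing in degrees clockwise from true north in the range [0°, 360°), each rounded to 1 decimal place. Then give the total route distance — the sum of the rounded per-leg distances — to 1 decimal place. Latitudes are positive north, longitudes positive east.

Leg 1: φ1=-0.7358849, φ2=0.9596850, Δφ=1.6955699, Δλ=-4.7020706 rad; a=sin²(Δφ/2)+cosφ1·cosφ2·sin²(Δλ/2)=0.7770719944; c=2·atan2(√a, √(1-a))=2.158130601; dist=6371·c=13749.450 ≈ 13749.5 km; running total=13749.5 km
Leg 1 bearing: y=sinΔλ·cosφ2=0.57374746, x=cosφ1·sinφ2-sinφ1·cosφ2·cosΔλ=0.60310720; θ=atan2(y, x)=43.5709° ≈ 43.6°
Leg 2: φ1=0.9596850, φ2=0.8482510, Δφ=-0.1114340, Δλ=0.4290665 rad; a=sin²(Δφ/2)+cosφ1·cosφ2·sin²(Δλ/2)=0.0202983120; c=2·atan2(√a, √(1-a))=0.285917184; dist=6371·c=1821.578 ≈ 1821.6 km; running total=15571.1 km
Leg 2 bearing: y=sinΔλ·cosφ2=0.27511382, x=cosφ1·sinφ2-sinφ1·cosφ2·cosΔλ=-0.06210916; θ=atan2(y, x)=102.7217° ≈ 102.7°
Leg 3: φ1=0.8482510, φ2=-1.3019999, Δφ=-2.1502509, Δλ=2.5354328 rad; a=sin²(Δφ/2)+cosφ1·cosφ2·sin²(Δλ/2)=0.9337608799; c=2·atan2(√a, √(1-a))=2.620994392; dist=6371·c=16698.355 ≈ 16698.4 km; running total=32269.5 km
Leg 3 bearing: y=sinΔλ·cosφ2=0.15130011, x=cosφ1·sinφ2-sinφ1·cosφ2·cosΔλ=-0.47382937; θ=atan2(y, x)=162.2910° ≈ 162.3°
Leg 4: φ1=-1.3019999, φ2=-0.3335935, Δφ=0.9684064, Δλ=-2.1551308 rad; a=sin²(Δφ/2)+cosφ1·cosφ2·sin²(Δλ/2)=0.4113710090; c=2·atan2(√a, √(1-a))=1.392596717; dist=6371·c=8872.234 ≈ 8872.2 km; running total=41141.7 km
Leg 4 bearing: y=sinΔλ·cosφ2=-0.78809809, x=cosφ1·sinφ2-sinφ1·cosφ2·cosΔλ=-0.58947520; θ=atan2(y, x)=-126.7955° <0 so +360° → 233.2045° ≈ 233.2°
Leg 5: φ1=-0.3335935, φ2=0.5175826, Δφ=0.8511761, Δλ=2.7861633 rad; a=sin²(Δφ/2)+cosφ1·cosφ2·sin²(Δλ/2)=0.9658999885; c=2·atan2(√a, √(1-a))=2.770137016; dist=6371·c=17648.543 ≈ 17648.5 km; running total=58790.2 km
Leg 5 bearing: y=sinΔλ·cosφ2=0.30241201, x=cosφ1·sinφ2-sinφ1·cosφ2·cosΔλ=0.20073809; θ=atan2(y, x)=56.4242° ≈ 56.4°

Leg 1: dist=13749.5 km, bearing=43.6°
Leg 2: dist=1821.6 km, bearing=102.7°
Leg 3: dist=16698.4 km, bearing=162.3°
Leg 4: dist=8872.2 km, bearing=233.2°
Leg 5: dist=17648.5 km, bearing=56.4°
Total: 58790.2 km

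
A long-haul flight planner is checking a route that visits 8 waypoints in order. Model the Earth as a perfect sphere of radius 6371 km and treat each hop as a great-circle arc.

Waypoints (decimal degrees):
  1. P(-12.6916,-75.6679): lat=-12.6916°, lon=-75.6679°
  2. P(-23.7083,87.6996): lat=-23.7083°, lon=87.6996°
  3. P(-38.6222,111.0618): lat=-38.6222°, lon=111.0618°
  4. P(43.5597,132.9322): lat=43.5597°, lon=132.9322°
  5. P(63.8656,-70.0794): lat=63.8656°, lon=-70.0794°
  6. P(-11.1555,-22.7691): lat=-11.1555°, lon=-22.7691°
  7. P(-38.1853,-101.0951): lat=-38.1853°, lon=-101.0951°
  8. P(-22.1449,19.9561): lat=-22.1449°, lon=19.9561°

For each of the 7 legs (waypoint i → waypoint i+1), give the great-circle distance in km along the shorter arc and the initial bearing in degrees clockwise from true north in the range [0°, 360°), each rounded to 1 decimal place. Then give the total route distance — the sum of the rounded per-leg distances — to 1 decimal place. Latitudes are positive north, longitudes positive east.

Leg 1: dist=15582.0 km, bearing=155.9°
Leg 2: dist=2759.3 km, bearing=132.4°
Leg 3: dist=9399.6 km, bearing=15.7°
Leg 4: dist=7899.6 km, bearing=10.5°
Leg 5: dist=9245.5 km, bearing=133.4°
Leg 6: dist=8228.4 km, bearing=233.2°
Leg 7: dist=10918.4 km, bearing=126.7°
Total: 64032.8 km

Leg 1: φ1=-0.2215102, φ2=-0.4137879, Δφ=-0.1922777, Δλ=2.8513008 rad; a=sin²(Δφ/2)+cosφ1·cosφ2·sin²(Δλ/2)=0.8837611431; c=2·atan2(√a, √(1-a))=2.445763229; dist=6371·c=15581.958 ≈ 15582.0 km; running total=15582.0 km
Leg 1 bearing: y=sinΔλ·cosφ2=0.26207519, x=cosφ1·sinφ2-sinφ1·cosφ2·cosΔλ=-0.58500097; θ=atan2(y, x)=155.8680° ≈ 155.9°
Leg 2: φ1=-0.4137879, φ2=-0.6740846, Δφ=-0.2602967, Δλ=0.4077473 rad; a=sin²(Δφ/2)+cosφ1·cosφ2·sin²(Δλ/2)=0.0461663143; c=2·atan2(√a, √(1-a))=0.433104082; dist=6371·c=2759.306 ≈ 2759.3 km; running total=18341.3 km
Leg 2 bearing: y=sinΔλ·cosφ2=0.30981007, x=cosφ1·sinφ2-sinφ1·cosφ2·cosΔλ=-0.28312129; θ=atan2(y, x)=132.4228° ≈ 132.4°
Leg 3: φ1=-0.6740846, φ2=0.7602602, Δφ=1.4343447, Δλ=0.3817105 rad; a=sin²(Δφ/2)+cosφ1·cosφ2·sin²(Δλ/2)=0.4523592864; c=2·atan2(√a, √(1-a))=1.475370138; dist=6371·c=9399.583 ≈ 9399.6 km; running total=27740.9 km
Leg 3 bearing: y=sinΔλ·cosφ2=0.26994072, x=cosφ1·sinφ2-sinφ1·cosφ2·cosΔλ=0.95815106; θ=atan2(y, x)=15.7342° ≈ 15.7°
Leg 4: φ1=0.7602602, φ2=1.1146650, Δφ=0.3544048, Δλ=-3.5432208 rad; a=sin²(Δφ/2)+cosφ1·cosφ2·sin²(Δλ/2)=0.3375690610; c=2·atan2(√a, √(1-a))=1.239930645; dist=6371·c=7899.598 ≈ 7899.6 km; running total=35640.5 km
Leg 4 bearing: y=sinΔλ·cosφ2=0.17219065, x=cosφ1·sinφ2-sinφ1·cosφ2·cosΔλ=0.92995437; θ=atan2(y, x)=10.4901° ≈ 10.5°
Leg 5: φ1=1.1146650, φ2=-0.1947002, Δφ=-1.3093652, Δλ=0.8257205 rad; a=sin²(Δφ/2)+cosφ1·cosφ2·sin²(Δλ/2)=0.4403394666; c=2·atan2(√a, √(1-a))=1.451190291; dist=6371·c=9245.533 ≈ 9245.5 km; running total=44886.0 km
Leg 5 bearing: y=sinΔλ·cosφ2=0.72114851, x=cosφ1·sinφ2-sinφ1·cosφ2·cosΔλ=-0.68242752; θ=atan2(y, x)=133.4198° ≈ 133.4°
Leg 6: φ1=-0.1947002, φ2=-0.6664592, Δφ=-0.4717590, Δλ=-1.3670466 rad; a=sin²(Δφ/2)+cosφ1·cosφ2·sin²(Δλ/2)=0.3621772041; c=2·atan2(√a, √(1-a))=1.291535079; dist=6371·c=8228.370 ≈ 8228.4 km; running total=53114.4 km
Leg 6 bearing: y=sinΔλ·cosφ2=-0.76975659, x=cosφ1·sinφ2-sinφ1·cosφ2·cosΔλ=-0.57575542; θ=atan2(y, x)=-126.7954° <0 so +360° → 233.2046° ≈ 233.2°
Leg 7: φ1=-0.6664592, φ2=-0.3865014, Δφ=0.2799578, Δλ=2.1127420 rad; a=sin²(Δφ/2)+cosφ1·cosφ2·sin²(Δλ/2)=0.5712447610; c=2·atan2(√a, √(1-a))=1.713772475; dist=6371·c=10918.444 ≈ 10918.4 km; running total=64032.8 km
Leg 7 bearing: y=sinΔλ·cosφ2=0.79351047, x=cosφ1·sinφ2-sinφ1·cosφ2·cosΔλ=-0.59163998; θ=atan2(y, x)=126.7081° ≈ 126.7°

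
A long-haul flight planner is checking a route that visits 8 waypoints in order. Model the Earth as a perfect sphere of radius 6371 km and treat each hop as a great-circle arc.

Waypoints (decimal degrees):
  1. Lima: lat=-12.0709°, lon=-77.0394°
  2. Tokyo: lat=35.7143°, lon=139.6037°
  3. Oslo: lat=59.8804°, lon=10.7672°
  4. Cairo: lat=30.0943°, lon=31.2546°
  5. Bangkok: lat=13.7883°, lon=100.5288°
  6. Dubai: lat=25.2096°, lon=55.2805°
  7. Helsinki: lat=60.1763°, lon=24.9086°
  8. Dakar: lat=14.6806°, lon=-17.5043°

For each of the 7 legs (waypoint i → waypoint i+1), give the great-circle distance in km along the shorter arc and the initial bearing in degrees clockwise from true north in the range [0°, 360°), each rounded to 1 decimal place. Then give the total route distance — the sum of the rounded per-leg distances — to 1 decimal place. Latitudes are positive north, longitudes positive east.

Leg 1: φ1=-0.2106769, φ2=0.6233321, Δφ=0.8340091, Δλ=3.7811354 rad; a=sin²(Δφ/2)+cosφ1·cosφ2·sin²(Δλ/2)=0.8795714247; c=2·atan2(√a, √(1-a))=2.432791608; dist=6371·c=15499.315 ≈ 15499.3 km; running total=15499.3 km
Leg 1 bearing: y=sinΔλ·cosφ2=-0.48458775, x=cosφ1·sinφ2-sinφ1·cosφ2·cosΔλ=0.43459964; θ=atan2(y, x)=-48.1128° <0 so +360° → 311.8872° ≈ 311.9°
Leg 2: φ1=0.6233321, φ2=1.0451101, Δφ=0.4217780, Δλ=-2.2486211 rad; a=sin²(Δφ/2)+cosφ1·cosφ2·sin²(Δλ/2)=0.3752882028; c=2·atan2(√a, √(1-a))=1.318711335; dist=6371·c=8401.510 ≈ 8401.5 km; running total=23900.8 km
Leg 2 bearing: y=sinΔλ·cosφ2=-0.39087660, x=cosφ1·sinφ2-sinφ1·cosφ2·cosΔλ=0.88600415; θ=atan2(y, x)=-23.8055° <0 so +360° → 336.1945° ≈ 336.2°
Leg 3: φ1=1.0451101, φ2=0.5252446, Δφ=-0.5198655, Δλ=0.3575726 rad; a=sin²(Δφ/2)+cosφ1·cosφ2·sin²(Δλ/2)=0.0797876103; c=2·atan2(√a, √(1-a))=0.572729750; dist=6371·c=3648.861 ≈ 3648.9 km; running total=27549.7 km
Leg 3 bearing: y=sinΔλ·cosφ2=0.30282166, x=cosφ1·sinφ2-sinφ1·cosφ2·cosΔλ=-0.44942767; θ=atan2(y, x)=146.0281° ≈ 146.0°
Leg 4: φ1=0.5252446, φ2=0.2406512, Δφ=-0.2845934, Δλ=1.2090629 rad; a=sin²(Δφ/2)+cosφ1·cosφ2·sin²(Δλ/2)=0.2915625467; c=2·atan2(√a, √(1-a))=1.140791812; dist=6371·c=7267.985 ≈ 7268.0 km; running total=34817.7 km
Leg 4 bearing: y=sinΔλ·cosφ2=0.90833264, x=cosφ1·sinφ2-sinφ1·cosφ2·cosΔλ=0.03386932; θ=atan2(y, x)=87.8646° ≈ 87.9°
Leg 5: φ1=0.2406512, φ2=0.4399905, Δφ=0.1993393, Δλ=-0.7897318 rad; a=sin²(Δφ/2)+cosφ1·cosφ2·sin²(Δλ/2)=0.1399305924; c=2·atan2(√a, √(1-a))=0.766793958; dist=6371·c=4885.244 ≈ 4885.2 km; running total=39702.9 km
Leg 5 bearing: y=sinΔλ·cosφ2=-0.64252537, x=cosφ1·sinφ2-sinφ1·cosφ2·cosΔλ=0.26184201; θ=atan2(y, x)=-67.8281° <0 so +360° → 292.1719° ≈ 292.2°
Leg 6: φ1=0.4399905, φ2=1.0502746, Δφ=0.6102840, Δλ=-0.5300897 rad; a=sin²(Δφ/2)+cosφ1·cosφ2·sin²(Δλ/2)=0.1211335557; c=2·atan2(√a, √(1-a))=0.710964410; dist=6371·c=4529.554 ≈ 4529.6 km; running total=44232.5 km
Leg 6 bearing: y=sinΔλ·cosφ2=-0.25145681, x=cosφ1·sinφ2-sinφ1·cosφ2·cosΔλ=0.60217135; θ=atan2(y, x)=-22.6646° <0 so +360° → 337.3354° ≈ 337.3°
Leg 7: φ1=1.0502746, φ2=0.2562248, Δφ=-0.7940498, Δλ=-0.7402448 rad; a=sin²(Δφ/2)+cosφ1·cosφ2·sin²(Δλ/2)=0.2124692705; c=2·atan2(√a, √(1-a))=0.958117058; dist=6371·c=6104.164 ≈ 6104.2 km; running total=50336.7 km
Leg 7 bearing: y=sinΔλ·cosφ2=-0.65244967, x=cosφ1·sinφ2-sinφ1·cosφ2·cosΔλ=-0.49357243; θ=atan2(y, x)=-127.1072° <0 so +360° → 232.8928° ≈ 232.9°

Leg 1: dist=15499.3 km, bearing=311.9°
Leg 2: dist=8401.5 km, bearing=336.2°
Leg 3: dist=3648.9 km, bearing=146.0°
Leg 4: dist=7268.0 km, bearing=87.9°
Leg 5: dist=4885.2 km, bearing=292.2°
Leg 6: dist=4529.6 km, bearing=337.3°
Leg 7: dist=6104.2 km, bearing=232.9°
Total: 50336.7 km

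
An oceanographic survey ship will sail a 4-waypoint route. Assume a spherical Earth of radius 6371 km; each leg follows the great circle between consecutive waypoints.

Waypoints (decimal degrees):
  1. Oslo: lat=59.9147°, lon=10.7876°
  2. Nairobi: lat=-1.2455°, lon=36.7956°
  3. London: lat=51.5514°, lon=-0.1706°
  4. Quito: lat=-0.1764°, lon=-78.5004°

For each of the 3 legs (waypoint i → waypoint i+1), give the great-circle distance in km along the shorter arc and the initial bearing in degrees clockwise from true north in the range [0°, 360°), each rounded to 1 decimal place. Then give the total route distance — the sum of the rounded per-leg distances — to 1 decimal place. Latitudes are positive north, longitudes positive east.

Leg 1: dist=7164.3 km, bearing=150.9°
Leg 2: dist=6820.2 km, bearing=334.8°
Leg 3: dist=9219.6 km, bearing=260.7°
Total: 23204.1 km

Leg 1: φ1=1.0457088, φ2=-0.0217381, Δφ=-1.0674469, Δλ=0.4539252 rad; a=sin²(Δφ/2)+cosφ1·cosφ2·sin²(Δλ/2)=0.2841949119; c=2·atan2(√a, √(1-a))=1.124519312; dist=6371·c=7164.313 ≈ 7164.3 km; running total=7164.3 km
Leg 1 bearing: y=sinΔλ·cosφ2=0.43839304, x=cosφ1·sinφ2-sinφ1·cosφ2·cosΔλ=-0.78836806; θ=atan2(y, x)=150.9226° ≈ 150.9°
Leg 2: φ1=-0.0217381, φ2=0.8997417, Δφ=0.9214797, Δλ=-0.6451819 rad; a=sin²(Δφ/2)+cosφ1·cosφ2·sin²(Δλ/2)=0.2601592530; c=2·atan2(√a, √(1-a))=1.070504644; dist=6371·c=6820.185 ≈ 6820.2 km; running total=13984.5 km
Leg 2 bearing: y=sinΔλ·cosφ2=-0.37392297, x=cosφ1·sinφ2-sinφ1·cosφ2·cosΔλ=0.79378037; θ=atan2(y, x)=-25.2235° <0 so +360° → 334.7765° ≈ 334.8°
Leg 3: φ1=0.8997417, φ2=-0.0030788, Δφ=-0.9028204, Δλ=-1.3671129 rad; a=sin²(Δφ/2)+cosφ1·cosφ2·sin²(Δλ/2)=0.4383164224; c=2·atan2(√a, √(1-a))=1.447114079; dist=6371·c=9219.564 ≈ 9219.6 km; running total=23204.1 km
Leg 3 bearing: y=sinΔλ·cosφ2=-0.97932351, x=cosφ1·sinφ2-sinφ1·cosφ2·cosΔλ=-0.16033094; θ=atan2(y, x)=-99.2978° <0 so +360° → 260.7022° ≈ 260.7°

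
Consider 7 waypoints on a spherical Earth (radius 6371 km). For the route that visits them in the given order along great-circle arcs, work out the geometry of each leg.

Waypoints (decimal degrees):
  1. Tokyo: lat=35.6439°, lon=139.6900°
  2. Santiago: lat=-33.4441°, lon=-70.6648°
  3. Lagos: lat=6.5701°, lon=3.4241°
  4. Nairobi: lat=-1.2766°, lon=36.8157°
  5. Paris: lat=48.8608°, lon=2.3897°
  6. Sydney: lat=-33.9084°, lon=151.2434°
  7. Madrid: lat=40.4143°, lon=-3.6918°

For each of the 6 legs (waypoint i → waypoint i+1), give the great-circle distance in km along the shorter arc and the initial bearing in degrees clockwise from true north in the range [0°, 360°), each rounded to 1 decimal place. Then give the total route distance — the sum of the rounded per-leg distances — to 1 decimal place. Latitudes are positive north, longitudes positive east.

Leg 1: dist=17235.2 km, bearing=93.8°
Leg 2: dist=8956.7 km, bearing=75.6°
Leg 3: dist=3807.3 km, bearing=102.1°
Leg 4: dist=6480.6 km, bearing=334.1°
Leg 5: dist=16963.1 km, bearing=68.6°
Leg 6: dist=17688.4 km, bearing=295.4°
Total: 71131.3 km

Leg 1: φ1=0.6221034, φ2=-0.5837097, Δφ=-1.2058131, Δλ=-3.6713839 rad; a=sin²(Δφ/2)+cosφ1·cosφ2·sin²(Δλ/2)=0.9531521570; c=2·atan2(√a, √(1-a))=2.705252123; dist=6371·c=17235.161 ≈ 17235.2 km; running total=17235.2 km
Leg 1 bearing: y=sinΔλ·cosφ2=0.42167878, x=cosφ1·sinφ2-sinφ1·cosφ2·cosΔλ=-0.02827539; θ=atan2(y, x)=93.8362° ≈ 93.8°
Leg 2: φ1=-0.5837097, φ2=0.1146699, Δφ=0.6983795, Δλ=1.2930952 rad; a=sin²(Δφ/2)+cosφ1·cosφ2·sin²(Δλ/2)=0.4179037704; c=2·atan2(√a, √(1-a))=1.405857023; dist=6371·c=8956.715 ≈ 8956.7 km; running total=26191.9 km
Leg 2 bearing: y=sinΔλ·cosφ2=0.95537244, x=cosφ1·sinφ2-sinφ1·cosφ2·cosΔλ=0.24556943; θ=atan2(y, x)=75.5847° ≈ 75.6°
Leg 3: φ1=0.1146699, φ2=-0.0222809, Δφ=-0.1369508, Δλ=0.5827934 rad; a=sin²(Δφ/2)+cosφ1·cosφ2·sin²(Δλ/2)=0.0866548778; c=2·atan2(√a, √(1-a))=0.597596684; dist=6371·c=3807.288 ≈ 3807.3 km; running total=29999.2 km
Leg 3 bearing: y=sinΔλ·cosφ2=0.55022174, x=cosφ1·sinφ2-sinφ1·cosφ2·cosΔλ=-0.11764048; θ=atan2(y, x)=102.0685° ≈ 102.1°
Leg 4: φ1=-0.0222809, φ2=0.8527818, Δφ=0.8750627, Δλ=-0.6008470 rad; a=sin²(Δφ/2)+cosφ1·cosφ2·sin²(Δλ/2)=0.2371237960; c=2·atan2(√a, √(1-a))=1.017196933; dist=6371·c=6480.562 ≈ 6480.6 km; running total=36479.8 km
Leg 4 bearing: y=sinΔλ·cosφ2=-0.37193281, x=cosφ1·sinφ2-sinφ1·cosφ2·cosΔλ=0.76501660; θ=atan2(y, x)=-25.9279° <0 so +360° → 334.0721° ≈ 334.1°
Leg 5: φ1=0.8527818, φ2=-0.5918132, Δφ=-1.4445951, Δλ=2.5979872 rad; a=sin²(Δφ/2)+cosφ1·cosφ2·sin²(Δλ/2)=0.9437168892; c=2·atan2(√a, √(1-a))=2.662543881; dist=6371·c=16963.067 ≈ 16963.1 km; running total=53442.9 km
Leg 5 bearing: y=sinΔλ·cosφ2=0.42926089, x=cosφ1·sinφ2-sinφ1·cosφ2·cosΔλ=0.16791777; θ=atan2(y, x)=68.6356° ≈ 68.6°
Leg 6: φ1=-0.5918132, φ2=0.7053626, Δφ=1.2971758, Δλ=-2.7041294 rad; a=sin²(Δφ/2)+cosφ1·cosφ2·sin²(Δλ/2)=0.9670273337; c=2·atan2(√a, √(1-a))=2.776399135; dist=6371·c=17688.439 ≈ 17688.4 km; running total=71131.3 km
Leg 6 bearing: y=sinΔλ·cosφ2=-0.32255184, x=cosφ1·sinφ2-sinφ1·cosφ2·cosΔλ=0.15330424; θ=atan2(y, x)=-64.5789° <0 so +360° → 295.4211° ≈ 295.4°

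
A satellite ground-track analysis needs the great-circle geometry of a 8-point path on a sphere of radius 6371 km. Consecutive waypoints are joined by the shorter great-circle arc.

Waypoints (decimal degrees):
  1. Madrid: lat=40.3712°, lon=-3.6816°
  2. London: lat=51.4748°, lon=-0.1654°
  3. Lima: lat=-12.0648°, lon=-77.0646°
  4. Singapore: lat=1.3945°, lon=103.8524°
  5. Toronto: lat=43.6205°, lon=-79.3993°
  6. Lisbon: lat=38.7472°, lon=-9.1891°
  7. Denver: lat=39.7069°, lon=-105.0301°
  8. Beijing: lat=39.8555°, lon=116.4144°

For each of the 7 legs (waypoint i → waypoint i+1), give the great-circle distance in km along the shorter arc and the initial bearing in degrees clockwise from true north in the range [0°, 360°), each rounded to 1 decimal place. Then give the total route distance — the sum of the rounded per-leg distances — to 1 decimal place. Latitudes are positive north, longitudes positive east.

Leg 1: dist=1263.9 km, bearing=11.2°
Leg 2: dist=10169.8 km, bearing=252.3°
Leg 3: dist=18824.3 km, bearing=184.9°
Leg 4: dist=14999.2 km, bearing=3.3°
Leg 5: dist=5723.1 km, bearing=69.7°
Leg 6: dist=7805.5 km, bearing=305.6°
Leg 7: dist=10219.6 km, bearing=329.4°
Total: 69005.4 km

Leg 1: φ1=0.7046104, φ2=0.8984047, Δφ=0.1937944, Δλ=0.0613693 rad; a=sin²(Δφ/2)+cosφ1·cosφ2·sin²(Δλ/2)=0.0098063727; c=2·atan2(√a, √(1-a))=0.198379398; dist=6371·c=1263.875 ≈ 1263.9 km; running total=1263.9 km
Leg 1 bearing: y=sinΔλ·cosφ2=0.03820040, x=cosφ1·sinφ2-sinφ1·cosφ2·cosΔλ=0.19334312; θ=atan2(y, x)=11.1765° ≈ 11.2°
Leg 2: φ1=0.8984047, φ2=-0.2105705, Δφ=-1.1089752, Δλ=-1.3421442 rad; a=sin²(Δφ/2)+cosφ1·cosφ2·sin²(Δλ/2)=0.5127299940; c=2·atan2(√a, √(1-a))=1.596259066; dist=6371·c=10169.767 ≈ 10169.8 km; running total=11433.7 km
Leg 2 bearing: y=sinΔλ·cosφ2=-0.95245953, x=cosφ1·sinφ2-sinφ1·cosφ2·cosΔλ=-0.30359947; θ=atan2(y, x)=-107.6798° <0 so +360° → 252.3202° ≈ 252.3°
Leg 3: φ1=-0.2105705, φ2=0.0243386, Δφ=0.2349091, Δλ=3.1575973 rad; a=sin²(Δφ/2)+cosφ1·cosφ2·sin²(Δλ/2)=0.9912918506; c=2·atan2(√a, √(1-a))=2.954685781; dist=6371·c=18824.303 ≈ 18824.3 km; running total=30258.0 km
Leg 3 bearing: y=sinΔλ·cosφ2=-0.01599925, x=cosφ1·sinφ2-sinφ1·cosφ2·cosΔλ=-0.18513048; θ=atan2(y, x)=-175.0607° <0 so +360° → 184.9393° ≈ 184.9°
Leg 4: φ1=0.0243386, φ2=0.7613213, Δφ=0.7369827, Δλ=-3.1983455 rad; a=sin²(Δφ/2)+cosφ1·cosφ2·sin²(Δλ/2)=0.8528782270; c=2·atan2(√a, √(1-a))=2.354286658; dist=6371·c=14999.160 ≈ 14999.2 km; running total=45257.2 km
Leg 4 bearing: y=sinΔλ·cosφ2=0.04106278, x=cosφ1·sinφ2-sinφ1·cosφ2·cosΔλ=0.70726351; θ=atan2(y, x)=3.3228° ≈ 3.3°
Leg 5: φ1=0.7613213, φ2=0.6762662, Δφ=-0.0850551, Δλ=1.2253992 rad; a=sin²(Δφ/2)+cosφ1·cosφ2·sin²(Δλ/2)=0.1885291003; c=2·atan2(√a, √(1-a))=0.898298627; dist=6371·c=5723.061 ≈ 5723.1 km; running total=50980.3 km
Leg 5 bearing: y=sinΔλ·cosφ2=0.73385411, x=cosφ1·sinφ2-sinφ1·cosφ2·cosΔλ=0.27092740; θ=atan2(y, x)=69.7366° ≈ 69.7°
Leg 6: φ1=0.6762662, φ2=0.6930161, Δφ=0.0167499, Δλ=-1.6727410 rad; a=sin²(Δφ/2)+cosφ1·cosφ2·sin²(Δλ/2)=0.3306040716; c=2·atan2(√a, √(1-a))=1.225163809; dist=6371·c=7805.519 ≈ 7805.5 km; running total=58785.8 km
Leg 6 bearing: y=sinΔλ·cosφ2=-0.76532841, x=cosφ1·sinφ2-sinφ1·cosφ2·cosΔλ=0.54725908; θ=atan2(y, x)=-54.4328° <0 so +360° → 305.5672° ≈ 305.6°
Leg 7: φ1=0.6930161, φ2=0.6956097, Δφ=0.0025936, Δλ=3.8649356 rad; a=sin²(Δφ/2)+cosφ1·cosφ2·sin²(Δλ/2)=0.5166407725; c=2·atan2(√a, √(1-a))=1.604084019; dist=6371·c=10219.619 ≈ 10219.6 km; running total=69005.4 km
Leg 7 bearing: y=sinΔλ·cosφ2=-0.50811181, x=cosφ1·sinφ2-sinφ1·cosφ2·cosΔλ=0.86064786; θ=atan2(y, x)=-30.5569° <0 so +360° → 329.4431° ≈ 329.4°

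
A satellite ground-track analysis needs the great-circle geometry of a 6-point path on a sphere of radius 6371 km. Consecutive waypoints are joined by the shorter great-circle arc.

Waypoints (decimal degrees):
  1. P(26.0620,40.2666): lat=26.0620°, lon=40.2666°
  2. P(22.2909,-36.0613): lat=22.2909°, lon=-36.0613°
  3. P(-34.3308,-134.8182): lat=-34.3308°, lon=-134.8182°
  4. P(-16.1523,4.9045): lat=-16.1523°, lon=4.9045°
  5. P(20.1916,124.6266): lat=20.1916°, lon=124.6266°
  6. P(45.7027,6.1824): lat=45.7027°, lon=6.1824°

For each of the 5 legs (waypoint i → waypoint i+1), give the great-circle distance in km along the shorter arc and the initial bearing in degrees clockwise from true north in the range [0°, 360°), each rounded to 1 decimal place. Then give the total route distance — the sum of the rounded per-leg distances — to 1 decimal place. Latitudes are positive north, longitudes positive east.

Leg 1: φ1=0.4548677, φ2=0.3890496, Δφ=-0.0658181, Δλ=-1.3321732 rad; a=sin²(Δφ/2)+cosφ1·cosφ2·sin²(Δλ/2)=0.3184446306; c=2·atan2(√a, √(1-a))=1.199191984; dist=6371·c=7640.052 ≈ 7640.1 km; running total=7640.1 km
Leg 1 bearing: y=sinΔλ·cosφ2=-0.89905183, x=cosφ1·sinφ2-sinφ1·cosφ2·cosΔλ=0.24465567; θ=atan2(y, x)=-74.7769° <0 so +360° → 285.2231° ≈ 285.2°
Leg 2: φ1=0.3890496, φ2=-0.5991855, Δφ=-0.9882351, Δλ=-1.7236331 rad; a=sin²(Δφ/2)+cosφ1·cosφ2·sin²(Δλ/2)=0.6651224765; c=2·atan2(√a, √(1-a))=1.907359403; dist=6371·c=12151.787 ≈ 12151.8 km; running total=19791.9 km
Leg 2 bearing: y=sinΔλ·cosφ2=-0.81616910, x=cosφ1·sinφ2-sinφ1·cosφ2·cosΔλ=-0.47413739; θ=atan2(y, x)=-120.1536° <0 so +360° → 239.8464° ≈ 239.8°
Leg 3: φ1=-0.5991855, φ2=-0.2819108, Δφ=0.3172747, Δλ=2.4386212 rad; a=sin²(Δφ/2)+cosφ1·cosφ2·sin²(Δλ/2)=0.7241290585; c=2·atan2(√a, √(1-a))=2.035612088; dist=6371·c=12968.885 ≈ 12968.9 km; running total=32760.8 km
Leg 3 bearing: y=sinΔλ·cosφ2=0.62096787, x=cosφ1·sinφ2-sinφ1·cosφ2·cosΔλ=-0.64301132; θ=atan2(y, x)=135.9991° ≈ 136.0°
Leg 4: φ1=-0.2819108, φ2=0.3524099, Δφ=0.6343207, Δλ=2.0895448 rad; a=sin²(Δφ/2)+cosφ1·cosφ2·sin²(Δλ/2)=0.7714881931; c=2·atan2(√a, √(1-a))=2.144773772; dist=6371·c=13664.354 ≈ 13664.4 km; running total=46425.2 km
Leg 4 bearing: y=sinΔλ·cosφ2=0.81506916, x=cosφ1·sinφ2-sinφ1·cosφ2·cosΔλ=0.20208640; θ=atan2(y, x)=76.0750° ≈ 76.1°
Leg 5: φ1=0.3524099, φ2=0.7976626, Δφ=0.4452527, Δλ=-2.0672413 rad; a=sin²(Δφ/2)+cosφ1·cosφ2·sin²(Δλ/2)=0.5325788955; c=2·atan2(√a, √(1-a))=1.636000311; dist=6371·c=10422.958 ≈ 10423.0 km; running total=56848.2 km
Leg 5 bearing: y=sinΔλ·cosφ2=-0.61407391, x=cosφ1·sinφ2-sinφ1·cosφ2·cosΔλ=0.78655432; θ=atan2(y, x)=-37.9797° <0 so +360° → 322.0203° ≈ 322.0°

Leg 1: dist=7640.1 km, bearing=285.2°
Leg 2: dist=12151.8 km, bearing=239.8°
Leg 3: dist=12968.9 km, bearing=136.0°
Leg 4: dist=13664.4 km, bearing=76.1°
Leg 5: dist=10423.0 km, bearing=322.0°
Total: 56848.2 km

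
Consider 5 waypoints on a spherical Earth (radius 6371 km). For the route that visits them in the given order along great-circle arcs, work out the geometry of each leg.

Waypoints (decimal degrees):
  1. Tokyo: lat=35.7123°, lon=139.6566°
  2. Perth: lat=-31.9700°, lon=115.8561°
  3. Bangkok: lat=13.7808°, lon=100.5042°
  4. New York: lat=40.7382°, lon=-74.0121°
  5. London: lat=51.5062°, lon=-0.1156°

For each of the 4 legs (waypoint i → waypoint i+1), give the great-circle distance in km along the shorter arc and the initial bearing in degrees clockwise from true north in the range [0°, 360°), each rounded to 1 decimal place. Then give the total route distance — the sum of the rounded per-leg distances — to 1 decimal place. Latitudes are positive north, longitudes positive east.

Leg 1: dist=7924.5 km, bearing=201.2°
Leg 2: dist=5343.8 km, bearing=339.8°
Leg 3: dist=13926.5 km, bearing=354.9°
Leg 4: dist=5569.7 km, bearing=51.2°
Total: 32764.5 km

Leg 1: φ1=0.6232972, φ2=-0.5579818, Δφ=-1.1812790, Δλ=-0.4153971 rad; a=sin²(Δφ/2)+cosφ1·cosφ2·sin²(Δλ/2)=0.3394183286; c=2·atan2(√a, √(1-a))=1.243838675; dist=6371·c=7924.496 ≈ 7924.5 km; running total=7924.5 km
Leg 1 bearing: y=sinΔλ·cosφ2=-0.34234452, x=cosφ1·sinφ2-sinφ1·cosφ2·cosΔλ=-0.88298037; θ=atan2(y, x)=-158.8080° <0 so +360° → 201.1920° ≈ 201.2°
Leg 2: φ1=-0.5579818, φ2=0.2405203, Δφ=0.7985021, Δλ=-0.2679412 rad; a=sin²(Δφ/2)+cosφ1·cosφ2·sin²(Δλ/2)=0.1658090723; c=2·atan2(√a, √(1-a))=0.838765128; dist=6371·c=5343.773 ≈ 5343.8 km; running total=13268.3 km
Leg 2 bearing: y=sinΔλ·cosφ2=-0.25712571, x=cosφ1·sinφ2-sinφ1·cosφ2·cosΔλ=0.69796280; θ=atan2(y, x)=-20.2235° <0 so +360° → 339.7765° ≈ 339.8°
Leg 3: φ1=0.2405203, φ2=0.7110157, Δφ=0.4704954, Δλ=-3.0458840 rad; a=sin²(Δφ/2)+cosφ1·cosφ2·sin²(Δλ/2)=0.7885325523; c=2·atan2(√a, √(1-a))=2.185926825; dist=6371·c=13926.540 ≈ 13926.5 km; running total=27194.8 km
Leg 3 bearing: y=sinΔλ·cosφ2=-0.07240770, x=cosφ1·sinφ2-sinφ1·cosφ2·cosΔλ=0.81348202; θ=atan2(y, x)=-5.0865° <0 so +360° → 354.9135° ≈ 354.9°
Leg 4: φ1=0.7110157, φ2=0.8989528, Δφ=0.1879371, Δλ=1.2897372 rad; a=sin²(Δφ/2)+cosφ1·cosφ2·sin²(Δλ/2)=0.1792048373; c=2·atan2(√a, √(1-a))=0.874226547; dist=6371·c=5569.697 ≈ 5569.7 km; running total=32764.5 km
Leg 4 bearing: y=sinΔλ·cosφ2=0.59800717, x=cosφ1·sinφ2-sinφ1·cosφ2·cosΔλ=0.48036369; θ=atan2(y, x)=51.2260° ≈ 51.2°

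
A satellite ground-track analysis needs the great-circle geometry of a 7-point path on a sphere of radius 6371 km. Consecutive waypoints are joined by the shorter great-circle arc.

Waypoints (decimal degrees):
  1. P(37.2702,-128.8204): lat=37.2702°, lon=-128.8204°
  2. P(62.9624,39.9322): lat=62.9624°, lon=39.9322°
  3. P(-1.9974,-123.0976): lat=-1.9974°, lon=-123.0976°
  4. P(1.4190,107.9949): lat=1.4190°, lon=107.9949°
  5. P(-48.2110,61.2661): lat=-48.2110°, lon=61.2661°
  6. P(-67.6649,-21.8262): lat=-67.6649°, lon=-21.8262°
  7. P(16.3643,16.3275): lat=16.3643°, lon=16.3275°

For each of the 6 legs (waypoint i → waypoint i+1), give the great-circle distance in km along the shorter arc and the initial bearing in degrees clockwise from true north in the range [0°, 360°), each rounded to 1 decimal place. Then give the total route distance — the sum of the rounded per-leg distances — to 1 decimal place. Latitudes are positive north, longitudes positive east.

Leg 1: dist=8824.7 km, bearing=5.2°
Leg 2: dist=13092.8 km, bearing=340.8°
Leg 3: dist=14336.2 km, bearing=270.2°
Leg 4: dist=7117.9 km, bearing=212.7°
Leg 5: dist=4885.4 km, bearing=212.9°
Leg 6: dist=9841.1 km, bearing=36.4°
Total: 58098.1 km

Leg 1: φ1=0.6504877, φ2=1.0989012, Δφ=0.4484135, Δλ=2.9452885 rad; a=sin²(Δφ/2)+cosφ1·cosφ2·sin²(Δλ/2)=0.4077038319; c=2·atan2(√a, √(1-a))=1.385139273; dist=6371·c=8824.722 ≈ 8824.7 km; running total=8824.7 km
Leg 1 bearing: y=sinΔλ·cosφ2=0.08866297, x=cosφ1·sinφ2-sinφ1·cosφ2·cosΔλ=0.97880772; θ=atan2(y, x)=5.1759° ≈ 5.2°
Leg 2: φ1=1.0989012, φ2=-0.0348612, Δφ=-1.1337624, Δλ=-2.8454068 rad; a=sin²(Δφ/2)+cosφ1·cosφ2·sin²(Δλ/2)=0.7327810632; c=2·atan2(√a, √(1-a))=2.055065992; dist=6371·c=13092.825 ≈ 13092.8 km; running total=21917.5 km
Leg 2 bearing: y=sinΔλ·cosφ2=-0.29169694, x=cosφ1·sinφ2-sinφ1·cosφ2·cosΔλ=0.83556256; θ=atan2(y, x)=-19.2442° <0 so +360° → 340.7558° ≈ 340.8°
Leg 3: φ1=-0.0348612, φ2=0.0247662, Δφ=0.0596274, Δλ=4.0333250 rad; a=sin²(Δφ/2)+cosφ1·cosφ2·sin²(Δλ/2)=0.8141769726; c=2·atan2(√a, √(1-a))=2.250231777; dist=6371·c=14336.227 ≈ 14336.2 km; running total=36253.7 km
Leg 3 bearing: y=sinΔλ·cosφ2=-0.77792231, x=cosφ1·sinφ2-sinφ1·cosφ2·cosΔλ=0.00286469; θ=atan2(y, x)=-89.7890° <0 so +360° → 270.2110° ≈ 270.2°
Leg 4: φ1=0.0247662, φ2=-0.8414407, Δφ=-0.8662069, Δλ=-0.8155714 rad; a=sin²(Δφ/2)+cosφ1·cosφ2·sin²(Δλ/2)=0.2809128911; c=2·atan2(√a, √(1-a))=1.117229813; dist=6371·c=7117.871 ≈ 7117.9 km; running total=43371.6 km
Leg 4 bearing: y=sinΔλ·cosφ2=-0.48520967, x=cosφ1·sinφ2-sinφ1·cosφ2·cosΔλ=-0.75668681; θ=atan2(y, x)=-147.3308° <0 so +360° → 212.6692° ≈ 212.7°
Leg 5: φ1=-0.8414407, φ2=-1.1809753, Δφ=-0.3395346, Δλ=-1.4502342 rad; a=sin²(Δφ/2)+cosφ1·cosφ2·sin²(Δλ/2)=0.1399379032; c=2·atan2(√a, √(1-a))=0.766815031; dist=6371·c=4885.379 ≈ 4885.4 km; running total=48257.0 km
Leg 5 bearing: y=sinΔλ·cosφ2=-0.37726437, x=cosφ1·sinφ2-sinφ1·cosφ2·cosΔλ=-0.58231670; θ=atan2(y, x)=-147.0621° <0 so +360° → 212.9379° ≈ 212.9°
Leg 6: φ1=-1.1809753, φ2=0.2856109, Δφ=1.4665862, Δλ=0.6659077 rad; a=sin²(Δφ/2)+cosφ1·cosφ2·sin²(Δλ/2)=0.4869394278; c=2·atan2(√a, √(1-a))=1.544672211; dist=6371·c=9841.107 ≈ 9841.1 km; running total=58098.1 km
Leg 6 bearing: y=sinΔλ·cosφ2=0.59274698, x=cosφ1·sinφ2-sinφ1·cosφ2·cosΔλ=0.80496503; θ=atan2(y, x)=36.3666° ≈ 36.4°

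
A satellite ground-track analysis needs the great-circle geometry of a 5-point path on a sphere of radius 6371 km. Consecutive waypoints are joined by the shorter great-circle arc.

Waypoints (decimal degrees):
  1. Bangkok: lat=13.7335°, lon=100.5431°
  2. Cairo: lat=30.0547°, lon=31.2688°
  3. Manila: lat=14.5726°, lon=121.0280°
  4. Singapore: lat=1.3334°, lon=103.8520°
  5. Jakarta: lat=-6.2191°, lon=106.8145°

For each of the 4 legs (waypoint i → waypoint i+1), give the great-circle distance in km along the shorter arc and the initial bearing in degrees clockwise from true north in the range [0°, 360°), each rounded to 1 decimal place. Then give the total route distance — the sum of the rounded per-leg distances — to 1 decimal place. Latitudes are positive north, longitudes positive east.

Leg 1: dist=7270.9 km, bearing=297.1°
Leg 2: dist=9180.0 km, bearing=77.4°
Leg 3: dist=2393.2 km, bearing=233.6°
Leg 4: dist=901.9 km, bearing=158.6°
Total: 19746.0 km

Leg 1: φ1=0.2396948, φ2=0.5245535, Δφ=0.2848587, Δλ=-1.2090646 rad; a=sin²(Δφ/2)+cosφ1·cosφ2·sin²(Δλ/2)=0.2917727733; c=2·atan2(√a, √(1-a))=1.141254326; dist=6371·c=7270.931 ≈ 7270.9 km; running total=7270.9 km
Leg 1 bearing: y=sinΔλ·cosφ2=-0.80953408, x=cosφ1·sinφ2-sinφ1·cosφ2·cosΔλ=0.41378770; θ=atan2(y, x)=-62.9265° <0 so +360° → 297.0735° ≈ 297.1°
Leg 2: φ1=0.5245535, φ2=0.2543399, Δφ=-0.2702136, Δλ=1.5665936 rad; a=sin²(Δφ/2)+cosφ1·cosφ2·sin²(Δλ/2)=0.4352340545; c=2·atan2(√a, √(1-a))=1.440899448; dist=6371·c=9179.970 ≈ 9180.0 km; running total=16450.9 km
Leg 2 bearing: y=sinΔλ·cosφ2=0.96782106, x=cosφ1·sinφ2-sinφ1·cosφ2·cosΔλ=0.21574033; θ=atan2(y, x)=77.4335° ≈ 77.4°
Leg 3: φ1=0.2543399, φ2=0.0232722, Δφ=-0.2310676, Δλ=-0.2997778 rad; a=sin²(Δφ/2)+cosφ1·cosφ2·sin²(Δλ/2)=0.0348644964; c=2·atan2(√a, √(1-a))=0.375645478; dist=6371·c=2393.237 ≈ 2393.2 km; running total=18844.1 km
Leg 3 bearing: y=sinΔλ·cosφ2=-0.29522791, x=cosφ1·sinφ2-sinφ1·cosφ2·cosΔλ=-0.21779884; θ=atan2(y, x)=-126.4174° <0 so +360° → 233.5826° ≈ 233.6°
Leg 4: φ1=0.0232722, φ2=-0.1085438, Δφ=-0.1318160, Δλ=0.0517054 rad; a=sin²(Δφ/2)+cosφ1·cosφ2·sin²(Δλ/2)=0.0050016781; c=2·atan2(√a, √(1-a))=0.141563263; dist=6371·c=901.900 ≈ 901.9 km; running total=19746.0 km
Leg 4 bearing: y=sinΔλ·cosφ2=0.05137819, x=cosφ1·sinφ2-sinφ1·cosφ2·cosΔλ=-0.13140368; θ=atan2(y, x)=158.6447° ≈ 158.6°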